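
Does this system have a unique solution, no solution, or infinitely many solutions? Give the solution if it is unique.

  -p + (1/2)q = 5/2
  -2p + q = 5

Row-reduce:
R1 ← R1 / (-1).
R2 ← R2 + 2·R1.
Rank is 1 with 2 unknowns, leaving q free.

infinitely many solutions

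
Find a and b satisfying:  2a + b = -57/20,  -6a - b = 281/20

a = -14/5, b = 11/4

From equation 1: b = -57/20 − 2·a.
Substitute into equation 2 and solve: a = -14/5.
Then b = 11/4.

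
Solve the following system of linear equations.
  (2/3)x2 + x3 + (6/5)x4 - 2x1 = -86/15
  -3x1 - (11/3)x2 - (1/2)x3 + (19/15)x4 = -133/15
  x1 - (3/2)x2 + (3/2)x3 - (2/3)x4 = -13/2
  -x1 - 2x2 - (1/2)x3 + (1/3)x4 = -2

Row-reduce:
R1 ← R1 / (-2).
R2 ← R2 + 3·R1.
R3 ← R3 − 1·R1.
R4 ← R4 + 1·R1.
R2 ← R2 / (-14/3).
R1 ← R1 + 1/3·R2.
R3 ← R3 + 7/6·R2.
R4 ← R4 + 7/3·R2.
R3 ← R3 / (5/2).
R1 ← R1 + 5/14·R3.
R2 ← R2 − 3/7·R3.
Row 4 reduces to 0 = 1, a contradiction. The system is inconsistent.

no solution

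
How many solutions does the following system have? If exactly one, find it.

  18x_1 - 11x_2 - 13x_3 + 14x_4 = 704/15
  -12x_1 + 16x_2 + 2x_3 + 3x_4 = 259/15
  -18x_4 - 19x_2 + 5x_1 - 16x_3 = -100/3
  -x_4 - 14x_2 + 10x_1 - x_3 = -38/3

x_1 = 1/5, x_2 = 1, x_3 = -5/3, x_4 = 7/3

Row-reduce the augmented matrix:
R1 ← R1 / (18).
R2 ← R2 + 12·R1.
R3 ← R3 − 5·R1.
R4 ← R4 − 10·R1.
R2 ← R2 / (26/3).
R1 ← R1 + 11/18·R2.
R3 ← R3 + 287/18·R2.
R4 ← R4 + 71/9·R2.
R3 ← R3 / (-641/26).
R1 ← R1 + 31/26·R3.
R2 ← R2 + 10/13·R3.
R4 ← R4 − 2/13·R3.
R4 ← R4 / (9437/3846).
R1 ← R1 − 6187/3846·R4.
R2 ← R2 − 5377/3846·R4.
R3 ← R3 + 125/3846·R4.
Reading off the reduced rows gives x_1 = 1/5, x_2 = 1, x_3 = -5/3, x_4 = 7/3.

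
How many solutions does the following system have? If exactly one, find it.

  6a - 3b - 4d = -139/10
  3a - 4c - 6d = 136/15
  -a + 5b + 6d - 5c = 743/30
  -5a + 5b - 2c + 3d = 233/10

Row-reduce the augmented matrix:
R1 ← R1 / (6).
R2 ← R2 − 3·R1.
R3 ← R3 + 1·R1.
R4 ← R4 + 5·R1.
R2 ← R2 / (3/2).
R1 ← R1 + 1/2·R2.
R3 ← R3 − 9/2·R2.
R4 ← R4 − 5/2·R2.
R3 ← R3 / (7).
R1 ← R1 + 4/3·R3.
R2 ← R2 + 8/3·R3.
R4 ← R4 − 14/3·R3.
R4 ← R4 / (-47/9).
R1 ← R1 − 82/63·R4.
R2 ← R2 − 248/63·R4.
R3 ← R3 − 52/21·R4.
Reading off the reduced rows gives a = -4/3, b = 5/2, c = -8/3, d = -2/5.

a = -4/3, b = 5/2, c = -8/3, d = -2/5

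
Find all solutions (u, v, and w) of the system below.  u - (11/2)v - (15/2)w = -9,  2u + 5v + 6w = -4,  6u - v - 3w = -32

Row-reduce:
R2 ← R2 − 2·R1.
R3 ← R3 − 6·R1.
R2 ← R2 / (16).
R1 ← R1 + 11/2·R2.
R3 ← R3 − 32·R2.
Row 3 reduces to 0 = -6, a contradiction. The system is inconsistent.

no solution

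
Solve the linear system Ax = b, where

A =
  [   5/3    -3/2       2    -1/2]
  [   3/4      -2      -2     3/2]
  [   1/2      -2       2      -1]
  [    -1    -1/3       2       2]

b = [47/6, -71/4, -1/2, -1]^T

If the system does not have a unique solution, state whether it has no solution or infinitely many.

Row-reduce the augmented matrix:
R1 ← R1 / (5/3).
R2 ← R2 − 3/4·R1.
R3 ← R3 − 1/2·R1.
R4 ← R4 + 1·R1.
R2 ← R2 / (-53/40).
R1 ← R1 + 9/10·R2.
R3 ← R3 + 31/20·R2.
R4 ← R4 + 37/30·R2.
R3 ← R3 / (254/53).
R1 ← R1 − 168/53·R3.
R2 ← R2 − 116/53·R3.
R4 ← R4 − 938/159·R3.
R4 ← R4 / (1381/381).
R1 ← R1 − 54/127·R4.
R2 ← R2 − 1/127·R4.
R3 ← R3 + 76/127·R4.
Reading off the reduced rows gives x_1 = 5, x_2 = 6, x_3 = 4, x_4 = -1.

x_1 = 5, x_2 = 6, x_3 = 4, x_4 = -1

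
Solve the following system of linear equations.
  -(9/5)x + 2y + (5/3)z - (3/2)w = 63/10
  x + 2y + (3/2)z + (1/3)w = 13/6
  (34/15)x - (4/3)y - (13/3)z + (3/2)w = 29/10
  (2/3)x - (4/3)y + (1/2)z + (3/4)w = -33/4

Row-reduce:
R1 ← R1 / (-9/5).
R2 ← R2 − 1·R1.
R3 ← R3 − 34/15·R1.
R4 ← R4 − 2/3·R1.
R2 ← R2 / (28/9).
R1 ← R1 + 10/9·R2.
R3 ← R3 − 32/27·R2.
R4 ← R4 + 16/27·R2.
R3 ← R3 / (-199/63).
R1 ← R1 + 5/84·R3.
R2 ← R2 − 131/168·R3.
R4 ← R4 − 199/126·R3.
Row 4 reduces to 0 = -1/2, a contradiction. The system is inconsistent.

no solution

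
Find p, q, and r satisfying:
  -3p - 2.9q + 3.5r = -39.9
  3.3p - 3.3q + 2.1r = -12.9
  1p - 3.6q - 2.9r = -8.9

p = 4, q = 6, r = -3

Row-reduce the augmented matrix:
R1 ← R1 / (-3).
R2 ← R2 − 33/10·R1.
R3 ← R3 − 1·R1.
R2 ← R2 / (-649/100).
R1 ← R1 − 29/30·R2.
R3 ← R3 + 137/30·R2.
R3 ← R3 / (-38421/6490).
R1 ← R1 + 182/649·R3.
R2 ← R2 + 595/649·R3.
Reading off the reduced rows gives p = 4, q = 6, r = -3.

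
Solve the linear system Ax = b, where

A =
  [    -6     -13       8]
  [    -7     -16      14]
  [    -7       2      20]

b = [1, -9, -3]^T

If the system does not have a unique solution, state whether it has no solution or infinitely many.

x_1 = -5, x_2 = 1, x_3 = -2

Row-reduce the augmented matrix:
R1 ← R1 / (-6).
R2 ← R2 + 7·R1.
R3 ← R3 + 7·R1.
R2 ← R2 / (-5/6).
R1 ← R1 − 13/6·R2.
R3 ← R3 − 103/6·R2.
R3 ← R3 / (534/5).
R1 ← R1 − 54/5·R3.
R2 ← R2 + 28/5·R3.
Reading off the reduced rows gives x_1 = -5, x_2 = 1, x_3 = -2.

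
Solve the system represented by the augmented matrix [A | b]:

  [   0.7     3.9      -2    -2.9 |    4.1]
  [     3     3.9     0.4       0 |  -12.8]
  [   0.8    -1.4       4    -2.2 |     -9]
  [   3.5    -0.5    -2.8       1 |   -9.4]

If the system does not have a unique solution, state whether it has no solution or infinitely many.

x_1 = -4, x_2 = 0, x_3 = -2, x_4 = -1

Row-reduce the augmented matrix:
R1 ← R1 / (7/10).
R2 ← R2 − 3·R1.
R3 ← R3 − 4/5·R1.
R4 ← R4 − 7/2·R1.
R2 ← R2 / (-897/70).
R1 ← R1 − 39/7·R2.
R3 ← R3 + 41/7·R2.
R4 ← R4 + 20·R2.
R3 ← R3 / (1960/897).
R1 ← R1 − 24/23·R3.
R2 ← R2 + 628/897·R3.
R4 ← R4 + 30508/4485·R3.
R4 ← R4 / (-110948/6125).
R1 ← R1 − 4216/1225·R4.
R2 ← R2 + 5961/2450·R4.
R3 ← R3 + 20481/9800·R4.
Reading off the reduced rows gives x_1 = -4, x_2 = 0, x_3 = -2, x_4 = -1.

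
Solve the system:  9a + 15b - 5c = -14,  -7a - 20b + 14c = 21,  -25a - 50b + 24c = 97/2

no solution

Row-reduce:
R1 ← R1 / (9).
R2 ← R2 + 7·R1.
R3 ← R3 + 25·R1.
R2 ← R2 / (-25/3).
R1 ← R1 − 5/3·R2.
R3 ← R3 + 25/3·R2.
Row 3 reduces to 0 = -1/2, a contradiction. The system is inconsistent.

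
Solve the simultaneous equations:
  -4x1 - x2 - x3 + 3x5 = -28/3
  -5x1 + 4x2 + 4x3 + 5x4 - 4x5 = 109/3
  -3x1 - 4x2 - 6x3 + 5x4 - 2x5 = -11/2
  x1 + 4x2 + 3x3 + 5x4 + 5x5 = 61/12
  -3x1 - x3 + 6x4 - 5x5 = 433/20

x1 = -2/3, x2 = 5/4, x3 = 5/2, x4 = 7/5, x5 = -11/4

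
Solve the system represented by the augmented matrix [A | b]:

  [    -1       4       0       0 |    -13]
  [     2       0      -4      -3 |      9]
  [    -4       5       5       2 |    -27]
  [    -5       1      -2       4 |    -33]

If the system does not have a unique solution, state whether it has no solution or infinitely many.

x_1 = 5, x_2 = -2, x_3 = 1, x_4 = -1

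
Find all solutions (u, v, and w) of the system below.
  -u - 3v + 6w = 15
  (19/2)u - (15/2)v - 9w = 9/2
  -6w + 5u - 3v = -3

no solution

Row-reduce:
R1 ← R1 / (-1).
R2 ← R2 − 19/2·R1.
R3 ← R3 − 5·R1.
R2 ← R2 / (-36).
R1 ← R1 − 3·R2.
R3 ← R3 + 18·R2.
Row 3 reduces to 0 = -3/2, a contradiction. The system is inconsistent.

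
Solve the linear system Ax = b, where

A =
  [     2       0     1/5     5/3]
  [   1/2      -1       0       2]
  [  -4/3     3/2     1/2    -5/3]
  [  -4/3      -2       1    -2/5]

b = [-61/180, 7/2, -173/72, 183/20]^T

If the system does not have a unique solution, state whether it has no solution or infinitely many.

Row-reduce the augmented matrix:
R1 ← R1 / (2).
R2 ← R2 − 1/2·R1.
R3 ← R3 + 4/3·R1.
R4 ← R4 + 4/3·R1.
R2 ← R2 / (-1).
R3 ← R3 − 3/2·R2.
R4 ← R4 + 2·R2.
R3 ← R3 / (67/120).
R1 ← R1 − 1/10·R3.
R2 ← R2 − 1/20·R3.
R4 ← R4 − 37/30·R3.
R4 ← R4 / (-2169/335).
R1 ← R1 − 34/67·R4.
R2 ← R2 + 117/67·R4.
R3 ← R3 − 655/201·R4.
Reading off the reduced rows gives x_1 = -1, x_2 = -8/3, x_3 = 11/4, x_4 = 2/3.

x_1 = -1, x_2 = -8/3, x_3 = 11/4, x_4 = 2/3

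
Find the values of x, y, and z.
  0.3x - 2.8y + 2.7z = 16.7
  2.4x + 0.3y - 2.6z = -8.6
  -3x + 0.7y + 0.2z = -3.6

x = 1, y = -2, z = 4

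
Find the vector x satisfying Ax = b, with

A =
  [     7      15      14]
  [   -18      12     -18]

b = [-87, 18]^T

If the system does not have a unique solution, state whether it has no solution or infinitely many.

infinitely many solutions

Row-reduce:
R1 ← R1 / (7).
R2 ← R2 + 18·R1.
R2 ← R2 / (354/7).
R1 ← R1 − 15/7·R2.
Rank is 2 with 3 unknowns, leaving x_3 free.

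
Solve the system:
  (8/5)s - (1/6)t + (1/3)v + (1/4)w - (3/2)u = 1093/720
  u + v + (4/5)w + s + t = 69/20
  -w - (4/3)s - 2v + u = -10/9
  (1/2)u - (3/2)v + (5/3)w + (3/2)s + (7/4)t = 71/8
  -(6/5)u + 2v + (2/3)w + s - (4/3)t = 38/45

Row-reduce the augmented matrix:
R1 ← R1 / (-3/2).
R2 ← R2 − 1·R1.
R3 ← R3 − 1·R1.
R4 ← R4 − 1/2·R1.
R5 ← R5 + 6/5·R1.
R2 ← R2 / (11/9).
R1 ← R1 + 2/9·R2.
R3 ← R3 + 16/9·R2.
R4 ← R4 + 25/18·R2.
R5 ← R5 − 26/15·R2.
R3 ← R3 / (63/110).
R1 ← R1 − 1/110·R3.
R2 ← R2 − 87/110·R3.
R4 ← R4 − 94/33·R3.
R5 ← R5 + 746/825·R3.
R4 ← R4 / (-26203/2835).
R1 ← R1 + 694/945·R4.
R2 ← R2 + 659/315·R4.
R3 ← R3 − 904/189·R4.
R5 ← R5 − 15793/14175·R4.
R5 ← R5 / (-1536377/1572180).
R1 ← R1 − 26523/52406·R5.
R2 ← R2 + 19547/104812·R5.
R3 ← R3 − 11040/26203·R5.
R4 ← R4 − 35985/104812·R5.
Reading off the reduced rows gives u = 7/4, v = -3/2, w = 11/4, s = 7/3, t = -4/3.

u = 7/4, v = -3/2, w = 11/4, s = 7/3, t = -4/3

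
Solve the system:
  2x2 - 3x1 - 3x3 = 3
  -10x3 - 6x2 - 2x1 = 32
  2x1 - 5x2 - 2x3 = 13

infinitely many solutions

Row-reduce:
R1 ← R1 / (-3).
R2 ← R2 + 2·R1.
R3 ← R3 − 2·R1.
R2 ← R2 / (-22/3).
R1 ← R1 + 2/3·R2.
R3 ← R3 + 11/3·R2.
Rank is 2 with 3 unknowns, leaving x3 free.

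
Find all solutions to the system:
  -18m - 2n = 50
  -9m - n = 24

no solution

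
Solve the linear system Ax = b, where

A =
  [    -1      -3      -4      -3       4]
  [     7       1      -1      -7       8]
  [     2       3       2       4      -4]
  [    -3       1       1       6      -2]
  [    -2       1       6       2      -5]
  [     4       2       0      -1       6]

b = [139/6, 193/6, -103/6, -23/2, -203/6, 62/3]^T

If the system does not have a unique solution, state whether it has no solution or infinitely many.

x_1 = 1/3, x_2 = 1/2, x_3 = -3, x_4 = -1/3, x_5 = 3

Row-reduce the augmented matrix:
R1 ← R1 / (-1).
R2 ← R2 − 7·R1.
R3 ← R3 − 2·R1.
R4 ← R4 + 3·R1.
R5 ← R5 + 2·R1.
R6 ← R6 − 4·R1.
R2 ← R2 / (-20).
R1 ← R1 − 3·R2.
R3 ← R3 + 3·R2.
R4 ← R4 − 10·R2.
R5 ← R5 − 7·R2.
R6 ← R6 + 10·R2.
R3 ← R3 / (-33/20).
R1 ← R1 + 7/20·R3.
R2 ← R2 − 29/20·R3.
R4 ← R4 + 3/2·R3.
R5 ← R5 − 77/20·R3.
R6 ← R6 + 3/2·R3.
R4 ← R4 / (-1).
R1 ← R1 + 5/3·R4.
R2 ← R2 − 10/3·R4.
R3 ← R3 + 4/3·R4.
R5 ← R5 − 10/3·R4.
R6 ← R6 + 1·R4.
R5 ← R5 / (153/11).
R1 ← R1 + 78/11·R5.
R2 ← R2 − 160/11·R5.
R3 ← R3 + 68/11·R5.
R4 ← R4 + 58/11·R5.
R6 reduces to 0 = 0, so the extra equation is consistent.
Reading off the reduced rows gives x_1 = 1/3, x_2 = 1/2, x_3 = -3, x_4 = -1/3, x_5 = 3.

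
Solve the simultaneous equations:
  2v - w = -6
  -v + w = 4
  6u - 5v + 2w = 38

u = 4, v = -2, w = 2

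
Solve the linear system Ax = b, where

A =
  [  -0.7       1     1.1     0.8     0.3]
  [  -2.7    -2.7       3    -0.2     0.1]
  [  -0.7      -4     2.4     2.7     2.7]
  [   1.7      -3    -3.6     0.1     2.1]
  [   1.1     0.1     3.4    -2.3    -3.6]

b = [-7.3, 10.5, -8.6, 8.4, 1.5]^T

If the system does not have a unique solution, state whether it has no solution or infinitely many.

x_1 = -4, x_2 = -3, x_3 = -3, x_4 = -4, x_5 = -2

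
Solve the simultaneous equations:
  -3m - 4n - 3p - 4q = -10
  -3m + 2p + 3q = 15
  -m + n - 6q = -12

infinitely many solutions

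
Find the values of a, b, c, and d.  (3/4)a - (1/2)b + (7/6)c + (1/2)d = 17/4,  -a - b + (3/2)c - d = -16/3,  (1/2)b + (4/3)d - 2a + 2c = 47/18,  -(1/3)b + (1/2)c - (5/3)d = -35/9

a = 3, b = 3, c = 2, d = 7/3

Row-reduce the augmented matrix:
R1 ← R1 / (3/4).
R2 ← R2 + 1·R1.
R3 ← R3 + 2·R1.
R2 ← R2 / (-5/3).
R1 ← R1 + 2/3·R2.
R3 ← R3 + 5/6·R2.
R4 ← R4 + 1/3·R2.
R3 ← R3 / (43/12).
R1 ← R1 − 1/3·R3.
R2 ← R2 + 11/6·R3.
R4 ← R4 + 1/9·R3.
R4 ← R4 / (-2926/1935).
R1 ← R1 − 346/645·R4.
R2 ← R2 − 1064/645·R4.
R3 ← R3 − 34/43·R4.
Reading off the reduced rows gives a = 3, b = 3, c = 2, d = 7/3.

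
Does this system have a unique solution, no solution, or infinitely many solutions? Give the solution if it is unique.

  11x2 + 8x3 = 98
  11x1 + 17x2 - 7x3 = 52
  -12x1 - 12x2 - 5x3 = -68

Row-reduce the augmented matrix:
Swap R1 and R2.
R1 ← R1 / (11).
R3 ← R3 + 12·R1.
R2 ← R2 / (11).
R1 ← R1 − 17/11·R2.
R3 ← R3 − 72/11·R2.
R3 ← R3 / (-2105/121).
R1 ← R1 + 213/121·R3.
R2 ← R2 − 8/11·R3.
Reading off the reduced rows gives x1 = -2, x2 = 6, x3 = 4.

x1 = -2, x2 = 6, x3 = 4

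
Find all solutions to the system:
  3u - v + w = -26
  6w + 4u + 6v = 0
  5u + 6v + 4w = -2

Row-reduce the augmented matrix:
R1 ← R1 / (3).
R2 ← R2 − 4·R1.
R3 ← R3 − 5·R1.
R2 ← R2 / (22/3).
R1 ← R1 + 1/3·R2.
R3 ← R3 − 23/3·R2.
R3 ← R3 / (-28/11).
R1 ← R1 − 6/11·R3.
R2 ← R2 − 7/11·R3.
Reading off the reduced rows gives u = -6, v = 6, w = -2.

u = -6, v = 6, w = -2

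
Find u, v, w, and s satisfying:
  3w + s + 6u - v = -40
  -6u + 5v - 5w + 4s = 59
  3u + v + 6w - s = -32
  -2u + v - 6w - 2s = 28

u = -5, v = 2, w = -3, s = 1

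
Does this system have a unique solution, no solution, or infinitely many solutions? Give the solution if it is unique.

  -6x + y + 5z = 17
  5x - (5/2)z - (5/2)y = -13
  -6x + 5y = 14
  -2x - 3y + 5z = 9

Row-reduce:
R1 ← R1 / (-6).
R2 ← R2 − 5·R1.
R3 ← R3 + 6·R1.
R4 ← R4 + 2·R1.
R2 ← R2 / (-5/3).
R1 ← R1 + 1/6·R2.
R3 ← R3 − 4·R2.
R4 ← R4 + 10/3·R2.
R3 ← R3 / (-1).
R1 ← R1 + 1·R3.
R2 ← R2 + 1·R3.
Row 4 reduces to 0 = 1, a contradiction. The system is inconsistent.

no solution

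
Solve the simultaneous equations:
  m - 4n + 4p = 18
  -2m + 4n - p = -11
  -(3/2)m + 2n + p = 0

Row-reduce:
R2 ← R2 + 2·R1.
R3 ← R3 + 3/2·R1.
R2 ← R2 / (-4).
R1 ← R1 + 4·R2.
R3 ← R3 + 4·R2.
Row 3 reduces to 0 = 2, a contradiction. The system is inconsistent.

no solution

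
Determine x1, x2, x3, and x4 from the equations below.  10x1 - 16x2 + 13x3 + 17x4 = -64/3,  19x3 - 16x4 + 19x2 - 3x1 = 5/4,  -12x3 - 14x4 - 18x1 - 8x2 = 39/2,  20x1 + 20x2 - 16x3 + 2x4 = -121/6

Row-reduce the augmented matrix:
R1 ← R1 / (10).
R2 ← R2 + 3·R1.
R3 ← R3 + 18·R1.
R4 ← R4 − 20·R1.
R2 ← R2 / (71/5).
R1 ← R1 + 8/5·R2.
R3 ← R3 + 184/5·R2.
R4 ← R4 − 52·R2.
R3 ← R3 / (5023/71).
R1 ← R1 − 551/142·R3.
R2 ← R2 − 229/142·R3.
R4 ← R4 + 8936/71·R3.
R4 ← R4 / (-64326/5023).
R1 ← R1 − 5579/5023·R4.
R2 ← R2 + 2522/5023·R4.
R3 ← R3 + 827/5023·R4.
Reading off the reduced rows gives x1 = -7/3, x2 = 1, x3 = -1/4, x4 = 5/4.

x1 = -7/3, x2 = 1, x3 = -1/4, x4 = 5/4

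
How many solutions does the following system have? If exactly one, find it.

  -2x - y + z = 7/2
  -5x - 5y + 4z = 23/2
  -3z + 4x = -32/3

Row-reduce the augmented matrix:
R1 ← R1 / (-2).
R2 ← R2 + 5·R1.
R3 ← R3 − 4·R1.
R2 ← R2 / (-5/2).
R1 ← R1 − 1/2·R2.
R3 ← R3 + 2·R2.
R3 ← R3 / (-11/5).
R1 ← R1 + 1/5·R3.
R2 ← R2 + 3/5·R3.
Reading off the reduced rows gives x = -2/3, y = 1/2, z = 8/3.

x = -2/3, y = 1/2, z = 8/3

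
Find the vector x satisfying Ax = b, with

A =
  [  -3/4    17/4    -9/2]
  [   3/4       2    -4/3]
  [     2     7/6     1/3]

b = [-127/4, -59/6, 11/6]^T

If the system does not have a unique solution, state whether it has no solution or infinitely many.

no solution

Row-reduce:
R1 ← R1 / (-3/4).
R2 ← R2 − 3/4·R1.
R3 ← R3 − 2·R1.
R2 ← R2 / (25/4).
R1 ← R1 + 17/3·R2.
R3 ← R3 − 25/2·R2.
Row 3 reduces to 0 = 1/3, a contradiction. The system is inconsistent.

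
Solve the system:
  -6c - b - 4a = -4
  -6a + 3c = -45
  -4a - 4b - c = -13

a = 6, b = -2, c = -3

Row-reduce the augmented matrix:
R1 ← R1 / (-4).
R2 ← R2 + 6·R1.
R3 ← R3 + 4·R1.
R2 ← R2 / (3/2).
R1 ← R1 − 1/4·R2.
R3 ← R3 + 3·R2.
R3 ← R3 / (29).
R1 ← R1 + 1/2·R3.
R2 ← R2 − 8·R3.
Reading off the reduced rows gives a = 6, b = -2, c = -3.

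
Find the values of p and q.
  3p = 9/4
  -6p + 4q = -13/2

p = 3/4, q = -1/2

Row-reduce the augmented matrix:
R1 ← R1 / (3).
R2 ← R2 + 6·R1.
R2 ← R2 / (4).
Reading off the reduced rows gives p = 3/4, q = -1/2.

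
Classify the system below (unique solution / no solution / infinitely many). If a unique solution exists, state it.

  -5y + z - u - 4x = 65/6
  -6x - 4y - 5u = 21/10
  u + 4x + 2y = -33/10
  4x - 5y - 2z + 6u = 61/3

x = 0, y = -12/5, z = 1/3, u = 3/2

Row-reduce the augmented matrix:
R1 ← R1 / (-4).
R2 ← R2 + 6·R1.
R3 ← R3 − 4·R1.
R4 ← R4 − 4·R1.
R2 ← R2 / (7/2).
R1 ← R1 − 5/4·R2.
R3 ← R3 + 3·R2.
R4 ← R4 + 10·R2.
R3 ← R3 / (-2/7).
R1 ← R1 − 2/7·R3.
R2 ← R2 + 3/7·R3.
R4 ← R4 + 37/7·R3.
R4 ← R4 / (101/2).
R1 ← R1 + 3/2·R4.
R2 ← R2 − 7/2·R4.
R3 ← R3 − 21/2·R4.
Reading off the reduced rows gives x = 0, y = -12/5, z = 1/3, u = 3/2.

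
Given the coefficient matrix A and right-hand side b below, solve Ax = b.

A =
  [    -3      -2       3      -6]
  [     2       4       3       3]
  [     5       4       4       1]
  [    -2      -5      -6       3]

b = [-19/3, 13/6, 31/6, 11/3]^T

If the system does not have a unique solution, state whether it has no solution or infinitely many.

x_1 = 3/2, x_2 = -4/3, x_3 = 1/2, x_4 = 1

Row-reduce the augmented matrix:
R1 ← R1 / (-3).
R2 ← R2 − 2·R1.
R3 ← R3 − 5·R1.
R4 ← R4 + 2·R1.
R2 ← R2 / (8/3).
R1 ← R1 − 2/3·R2.
R3 ← R3 − 2/3·R2.
R4 ← R4 + 11/3·R2.
R3 ← R3 / (31/4).
R1 ← R1 + 9/4·R3.
R2 ← R2 − 15/8·R3.
R4 ← R4 + 9/8·R3.
R4 ← R4 / (135/31).
R1 ← R1 + 9/31·R4.
R2 ← R2 − 54/31·R4.
R3 ← R3 + 35/31·R4.
Reading off the reduced rows gives x_1 = 3/2, x_2 = -4/3, x_3 = 1/2, x_4 = 1.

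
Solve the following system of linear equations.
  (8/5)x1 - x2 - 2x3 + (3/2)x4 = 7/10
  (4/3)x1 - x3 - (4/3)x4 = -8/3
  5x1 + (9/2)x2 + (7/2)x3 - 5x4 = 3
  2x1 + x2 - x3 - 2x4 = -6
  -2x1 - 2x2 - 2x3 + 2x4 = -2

Row-reduce:
R1 ← R1 / (8/5).
R2 ← R2 − 4/3·R1.
R3 ← R3 − 5·R1.
R4 ← R4 − 2·R1.
R5 ← R5 + 2·R1.
R2 ← R2 / (5/6).
R1 ← R1 + 5/8·R2.
R3 ← R3 − 61/8·R2.
R4 ← R4 − 9/4·R2.
R5 ← R5 + 13/4·R2.
R3 ← R3 / (73/20).
R1 ← R1 + 3/4·R3.
R2 ← R2 − 4/5·R3.
R4 ← R4 + 3/10·R3.
R5 ← R5 + 19/10·R3.
R4 ← R4 / (310/73).
R1 ← R1 − 545/292·R4.
R2 ← R2 + 899/146·R4.
R3 ← R3 − 279/73·R4.
R5 ← R5 − 155/146·R4.
Row 5 reduces to 0 = 1, a contradiction. The system is inconsistent.

no solution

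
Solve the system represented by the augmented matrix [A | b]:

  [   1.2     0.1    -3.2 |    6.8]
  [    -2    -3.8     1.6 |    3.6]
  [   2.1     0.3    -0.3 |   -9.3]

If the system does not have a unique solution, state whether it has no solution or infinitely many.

Row-reduce the augmented matrix:
R1 ← R1 / (6/5).
R2 ← R2 + 2·R1.
R3 ← R3 − 21/10·R1.
R2 ← R2 / (-109/30).
R1 ← R1 − 1/12·R2.
R3 ← R3 − 1/8·R2.
R3 ← R3 / (5637/1090).
R1 ← R1 + 300/109·R3.
R2 ← R2 − 112/109·R3.
Reading off the reduced rows gives x_1 = -5, x_2 = 0, x_3 = -4.

x_1 = -5, x_2 = 0, x_3 = -4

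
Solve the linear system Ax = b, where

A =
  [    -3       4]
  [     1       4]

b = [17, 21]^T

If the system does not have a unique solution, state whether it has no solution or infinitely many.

Row-reduce the augmented matrix:
R1 ← R1 / (-3).
R2 ← R2 − 1·R1.
R2 ← R2 / (16/3).
R1 ← R1 + 4/3·R2.
Reading off the reduced rows gives x_1 = 1, x_2 = 5.

x_1 = 1, x_2 = 5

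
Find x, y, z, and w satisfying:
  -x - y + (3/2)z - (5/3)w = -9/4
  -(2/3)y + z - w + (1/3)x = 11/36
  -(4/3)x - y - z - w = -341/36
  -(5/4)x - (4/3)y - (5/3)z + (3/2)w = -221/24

Row-reduce the augmented matrix:
R1 ← R1 / (-1).
R2 ← R2 − 1/3·R1.
R3 ← R3 + 4/3·R1.
R4 ← R4 + 5/4·R1.
R2 ← R2 / (-1).
R1 ← R1 − 1·R2.
R3 ← R3 − 1/3·R2.
R4 ← R4 + 1/12·R2.
R3 ← R3 / (-5/2).
R2 ← R2 + 3/2·R3.
R4 ← R4 + 11/3·R3.
R4 ← R4 / (4343/1620).
R1 ← R1 − 1/9·R4.
R2 ← R2 − 17/15·R4.
R3 ← R3 + 38/135·R4.
Reading off the reduced rows gives x = 5/3, y = 3, z = 3, w = 5/4.

x = 5/3, y = 3, z = 3, w = 5/4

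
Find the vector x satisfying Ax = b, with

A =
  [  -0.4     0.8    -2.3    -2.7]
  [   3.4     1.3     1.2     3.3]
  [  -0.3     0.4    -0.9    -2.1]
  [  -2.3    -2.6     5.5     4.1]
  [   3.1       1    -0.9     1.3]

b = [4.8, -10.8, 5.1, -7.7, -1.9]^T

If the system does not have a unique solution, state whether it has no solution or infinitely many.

Row-reduce the augmented matrix:
R1 ← R1 / (-2/5).
R2 ← R2 − 17/5·R1.
R3 ← R3 + 3/10·R1.
R4 ← R4 + 23/10·R1.
R5 ← R5 − 31/10·R1.
R2 ← R2 / (81/10).
R1 ← R1 + 2·R2.
R3 ← R3 + 1/5·R2.
R4 ← R4 + 36/5·R2.
R5 ← R5 − 36/5·R2.
R3 ← R3 / (241/648).
R1 ← R1 − 395/324·R3.
R2 ← R2 + 367/162·R3.
R4 ← R4 − 869/360·R3.
R5 ← R5 + 869/360·R3.
R4 ← R4 / (6982/1205).
R1 ← R1 − 900/241·R4.
R2 ← R2 + 1407/241·R4.
R3 ← R3 + 363/241·R4.
R5 ← R5 + 6982/1205·R4.
R5 reduces to 0 = 0, so the extra equation is consistent.
Reading off the reduced rows gives x_1 = 3, x_2 = -6, x_3 = 0, x_4 = -4.

x_1 = 3, x_2 = -6, x_3 = 0, x_4 = -4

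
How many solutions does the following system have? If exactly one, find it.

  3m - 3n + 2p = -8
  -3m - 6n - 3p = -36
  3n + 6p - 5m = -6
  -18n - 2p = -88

Row-reduce the augmented matrix:
R1 ← R1 / (3).
R2 ← R2 + 3·R1.
R3 ← R3 + 5·R1.
R2 ← R2 / (-9).
R1 ← R1 + 1·R2.
R3 ← R3 + 2·R2.
R4 ← R4 + 18·R2.
R3 ← R3 / (86/9).
R1 ← R1 − 7/9·R3.
R2 ← R2 − 1/9·R3.
R4 reduces to 0 = 0, so the extra equation is consistent.
Reading off the reduced rows gives m = 3, n = 5, p = -1.

m = 3, n = 5, p = -1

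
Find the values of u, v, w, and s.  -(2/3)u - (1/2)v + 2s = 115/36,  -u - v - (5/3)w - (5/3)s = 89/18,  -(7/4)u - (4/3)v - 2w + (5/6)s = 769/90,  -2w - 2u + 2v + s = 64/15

Row-reduce the augmented matrix:
R1 ← R1 / (-2/3).
R2 ← R2 + 1·R1.
R3 ← R3 + 7/4·R1.
R4 ← R4 + 2·R1.
R2 ← R2 / (-1/4).
R1 ← R1 − 3/4·R2.
R3 ← R3 + 1/48·R2.
R4 ← R4 − 7/2·R2.
R3 ← R3 / (-67/36).
R1 ← R1 + 5·R3.
R2 ← R2 − 20/3·R3.
R4 ← R4 + 76/3·R3.
R4 ← R4 / (-1039/67).
R1 ← R1 + 414/67·R4.
R2 ← R2 − 284/67·R4.
R3 ← R3 − 145/67·R4.
Reading off the reduced rows gives u = -8/3, v = -3/2, w = -4/5, s = 1/3.

u = -8/3, v = -3/2, w = -4/5, s = 1/3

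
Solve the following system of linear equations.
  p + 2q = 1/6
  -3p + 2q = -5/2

From equation 1: p = 1/6 − 2·q.
Substitute into equation 2 and solve: q = -1/4.
Then p = 2/3.

p = 2/3, q = -1/4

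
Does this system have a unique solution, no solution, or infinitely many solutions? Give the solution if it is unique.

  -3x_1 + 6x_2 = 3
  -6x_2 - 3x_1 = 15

x_1 = -3, x_2 = -1

Row-reduce the augmented matrix:
R1 ← R1 / (-3).
R2 ← R2 + 3·R1.
R2 ← R2 / (-12).
R1 ← R1 + 2·R2.
Reading off the reduced rows gives x_1 = -3, x_2 = -1.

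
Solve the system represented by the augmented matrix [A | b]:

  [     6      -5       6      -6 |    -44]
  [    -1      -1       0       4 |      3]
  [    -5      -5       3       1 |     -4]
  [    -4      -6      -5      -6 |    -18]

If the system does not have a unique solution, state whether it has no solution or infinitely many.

x_1 = -3, x_2 = 4, x_3 = 0, x_4 = 1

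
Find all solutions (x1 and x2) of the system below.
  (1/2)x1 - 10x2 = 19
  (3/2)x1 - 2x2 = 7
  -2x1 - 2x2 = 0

Row-reduce:
R1 ← R1 / (1/2).
R2 ← R2 − 3/2·R1.
R3 ← R3 + 2·R1.
R2 ← R2 / (28).
R1 ← R1 + 20·R2.
R3 ← R3 + 42·R2.
Row 3 reduces to 0 = 1, a contradiction. The system is inconsistent.

no solution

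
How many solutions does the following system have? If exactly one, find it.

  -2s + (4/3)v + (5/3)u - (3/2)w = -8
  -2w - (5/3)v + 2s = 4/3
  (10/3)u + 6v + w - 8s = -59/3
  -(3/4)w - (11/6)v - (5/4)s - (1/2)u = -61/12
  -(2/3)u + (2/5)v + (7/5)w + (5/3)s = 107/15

no solution

Row-reduce:
R1 ← R1 / (5/3).
R3 ← R3 − 10/3·R1.
R4 ← R4 + 1/2·R1.
R5 ← R5 + 2/3·R1.
R2 ← R2 / (-5/3).
R1 ← R1 − 4/5·R2.
R3 ← R3 − 10/3·R2.
R4 ← R4 + 43/30·R2.
R5 ← R5 − 14/15·R2.
Swap R3 and R4.
R3 ← R3 / (13/25).
R1 ← R1 + 93/50·R3.
R2 ← R2 − 6/5·R3.
R5 ← R5 + 8/25·R3.
Swap R4 and R5.
R4 ← R4 / (-41/195).
R1 ← R1 + 1353/104·R4.
R2 ← R2 − 183/26·R4.
R3 ← R3 + 357/52·R4.
Row 5 reduces to 0 = -1, a contradiction. The system is inconsistent.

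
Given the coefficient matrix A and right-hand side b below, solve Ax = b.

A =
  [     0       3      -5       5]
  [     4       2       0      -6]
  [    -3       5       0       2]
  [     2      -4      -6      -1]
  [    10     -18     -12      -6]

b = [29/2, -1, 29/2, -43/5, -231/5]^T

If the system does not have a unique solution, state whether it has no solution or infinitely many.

x_1 = 0, x_2 = 5/2, x_3 = -2/5, x_4 = 1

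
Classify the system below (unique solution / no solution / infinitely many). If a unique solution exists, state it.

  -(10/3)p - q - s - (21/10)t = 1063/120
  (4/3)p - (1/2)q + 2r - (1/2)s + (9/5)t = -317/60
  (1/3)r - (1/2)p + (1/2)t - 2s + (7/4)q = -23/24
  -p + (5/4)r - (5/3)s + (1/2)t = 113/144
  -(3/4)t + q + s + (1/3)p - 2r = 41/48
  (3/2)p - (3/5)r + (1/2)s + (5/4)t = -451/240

p = -3/2, q = -2, r = -9/4, s = -4/3, t = -1/4

Row-reduce the augmented matrix:
R1 ← R1 / (-10/3).
R2 ← R2 − 4/3·R1.
R3 ← R3 + 1/2·R1.
R4 ← R4 + 1·R1.
R5 ← R5 − 1/3·R1.
R6 ← R6 − 3/2·R1.
R2 ← R2 / (-9/10).
R1 ← R1 − 3/10·R2.
R3 ← R3 − 19/10·R2.
R4 ← R4 − 3/10·R2.
R5 ← R5 − 9/10·R2.
R6 ← R6 + 9/20·R2.
R3 ← R3 / (41/9).
R1 ← R1 − 2/3·R3.
R2 ← R2 + 20/9·R3.
R4 ← R4 − 23/12·R3.
R6 ← R6 + 8/5·R3.
R4 ← R4 / (-175/1968).
R1 ← R1 − 45/82·R4.
R2 ← R2 + 34/41·R4.
R3 ← R3 + 135/164·R4.
R6 ← R6 + 67/82·R4.
Swap R5 and R6.
R5 ← R5 / (-10603/7000).
R1 ← R1 − 1473/700·R5.
R2 ← R2 + 3593/1750·R5.
R3 ← R3 + 303/175·R5.
R4 ← R4 + 5007/1750·R5.
R6 reduces to 0 = 0, so the extra equation is consistent.
Reading off the reduced rows gives p = -3/2, q = -2, r = -9/4, s = -4/3, t = -1/4.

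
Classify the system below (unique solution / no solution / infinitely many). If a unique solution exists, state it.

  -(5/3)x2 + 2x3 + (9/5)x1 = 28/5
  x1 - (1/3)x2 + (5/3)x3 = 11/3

infinitely many solutions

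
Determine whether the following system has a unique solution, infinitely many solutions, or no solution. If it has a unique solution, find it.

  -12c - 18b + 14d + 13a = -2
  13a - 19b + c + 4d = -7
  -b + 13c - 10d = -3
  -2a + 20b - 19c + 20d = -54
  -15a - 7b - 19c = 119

no solution

Row-reduce:
R1 ← R1 / (13).
R2 ← R2 − 13·R1.
R4 ← R4 + 2·R1.
R5 ← R5 + 15·R1.
R2 ← R2 / (-1).
R1 ← R1 + 18/13·R2.
R3 ← R3 + 1·R2.
R4 ← R4 − 224/13·R2.
R5 ← R5 + 361/13·R2.
Swap R3 and R4.
R3 ← R3 / (2641/13).
R1 ← R1 + 246/13·R3.
R2 ← R2 + 13·R3.
R5 ← R5 + 5120/13·R3.
Swap R4 and R5.
R4 ← R4 / (7260/2641).
R1 ← R1 − 2474/2641·R4.
R2 ← R2 − 1034/2641·R4.
R3 ← R3 + 1952/2641·R4.
Row 5 reduces to 0 = 2, a contradiction. The system is inconsistent.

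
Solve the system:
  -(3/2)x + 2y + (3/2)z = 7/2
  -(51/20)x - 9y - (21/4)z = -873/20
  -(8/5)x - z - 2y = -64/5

infinitely many solutions

Row-reduce:
R1 ← R1 / (-3/2).
R2 ← R2 + 51/20·R1.
R3 ← R3 + 8/5·R1.
R2 ← R2 / (-62/5).
R1 ← R1 + 4/3·R2.
R3 ← R3 + 62/15·R2.
Rank is 2 with 3 unknowns, leaving z free.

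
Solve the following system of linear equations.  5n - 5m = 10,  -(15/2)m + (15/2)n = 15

infinitely many solutions

Row-reduce:
R1 ← R1 / (-5).
R2 ← R2 + 15/2·R1.
Rank is 1 with 2 unknowns, leaving n free.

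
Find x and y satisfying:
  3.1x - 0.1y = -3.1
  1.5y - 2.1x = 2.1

x = -1, y = 0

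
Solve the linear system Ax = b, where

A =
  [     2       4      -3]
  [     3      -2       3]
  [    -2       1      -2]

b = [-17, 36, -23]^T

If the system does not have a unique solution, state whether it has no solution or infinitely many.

x_1 = 5, x_2 = -3, x_3 = 5

Row-reduce the augmented matrix:
R1 ← R1 / (2).
R2 ← R2 − 3·R1.
R3 ← R3 + 2·R1.
R2 ← R2 / (-8).
R1 ← R1 − 2·R2.
R3 ← R3 − 5·R2.
R3 ← R3 / (-5/16).
R1 ← R1 − 3/8·R3.
R2 ← R2 + 15/16·R3.
Reading off the reduced rows gives x_1 = 5, x_2 = -3, x_3 = 5.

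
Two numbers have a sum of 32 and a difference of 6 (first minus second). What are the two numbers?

first number: 19, second number: 13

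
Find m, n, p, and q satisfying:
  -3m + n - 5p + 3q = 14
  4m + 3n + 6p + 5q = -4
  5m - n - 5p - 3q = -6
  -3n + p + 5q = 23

Row-reduce the augmented matrix:
R1 ← R1 / (-3).
R2 ← R2 − 4·R1.
R3 ← R3 − 5·R1.
R2 ← R2 / (13/3).
R1 ← R1 + 1/3·R2.
R3 ← R3 − 2/3·R2.
R4 ← R4 + 3·R2.
R3 ← R3 / (-172/13).
R1 ← R1 − 21/13·R3.
R2 ← R2 + 2/13·R3.
R4 ← R4 − 7/13·R3.
R4 ← R4 / (484/43).
R1 ← R1 + 10/43·R4.
R2 ← R2 − 89/43·R4.
R3 ← R3 + 2/43·R4.
Reading off the reduced rows gives m = -1, n = -3, p = -1, q = 3.

m = -1, n = -3, p = -1, q = 3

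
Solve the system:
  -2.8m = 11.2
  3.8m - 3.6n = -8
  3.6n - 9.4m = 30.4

Row-reduce the augmented matrix:
R1 ← R1 / (-14/5).
R2 ← R2 − 19/5·R1.
R3 ← R3 + 47/5·R1.
R2 ← R2 / (-18/5).
R3 ← R3 − 18/5·R2.
R3 reduces to 0 = 0, so the extra equation is consistent.
Reading off the reduced rows gives m = -4, n = -2.

m = -4, n = -2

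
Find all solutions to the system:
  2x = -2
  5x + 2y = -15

Row-reduce the augmented matrix:
R1 ← R1 / (2).
R2 ← R2 − 5·R1.
R2 ← R2 / (2).
Reading off the reduced rows gives x = -1, y = -5.

x = -1, y = -5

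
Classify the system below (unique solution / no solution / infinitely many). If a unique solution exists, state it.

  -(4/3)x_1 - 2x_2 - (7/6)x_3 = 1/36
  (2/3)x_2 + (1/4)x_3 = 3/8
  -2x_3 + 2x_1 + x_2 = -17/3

Row-reduce the augmented matrix:
R1 ← R1 / (-4/3).
R3 ← R3 − 2·R1.
R2 ← R2 / (2/3).
R1 ← R1 − 3/2·R2.
R3 ← R3 + 2·R2.
R3 ← R3 / (-3).
R1 ← R1 − 5/16·R3.
R2 ← R2 − 3/8·R3.
Reading off the reduced rows gives x_1 = -4/3, x_2 = 0, x_3 = 3/2.

x_1 = -4/3, x_2 = 0, x_3 = 3/2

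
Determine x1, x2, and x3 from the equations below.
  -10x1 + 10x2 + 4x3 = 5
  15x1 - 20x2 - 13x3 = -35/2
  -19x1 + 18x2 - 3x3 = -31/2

Row-reduce the augmented matrix:
R1 ← R1 / (-10).
R2 ← R2 − 15·R1.
R3 ← R3 + 19·R1.
R2 ← R2 / (-5).
R1 ← R1 + 1·R2.
R3 ← R3 + 1·R2.
R3 ← R3 / (-46/5).
R1 ← R1 − 1·R3.
R2 ← R2 − 7/5·R3.
Reading off the reduced rows gives x1 = -1, x2 = -3/2, x3 = 5/2.

x1 = -1, x2 = -3/2, x3 = 5/2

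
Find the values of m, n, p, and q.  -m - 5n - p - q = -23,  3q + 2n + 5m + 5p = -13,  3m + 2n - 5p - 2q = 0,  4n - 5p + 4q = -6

Row-reduce the augmented matrix:
R1 ← R1 / (-1).
R2 ← R2 − 5·R1.
R3 ← R3 − 3·R1.
R2 ← R2 / (-23).
R1 ← R1 − 5·R2.
R3 ← R3 + 13·R2.
R4 ← R4 − 4·R2.
R3 ← R3 / (-8).
R1 ← R1 − 1·R3.
R4 ← R4 + 5·R3.
R4 ← R4 / (1117/184).
R1 ← R1 − 15/184·R4.
R2 ← R2 − 2/23·R4.
R3 ← R3 − 89/184·R4.
Reading off the reduced rows gives m = -4, n = 6, p = 2, q = -5.

m = -4, n = 6, p = 2, q = -5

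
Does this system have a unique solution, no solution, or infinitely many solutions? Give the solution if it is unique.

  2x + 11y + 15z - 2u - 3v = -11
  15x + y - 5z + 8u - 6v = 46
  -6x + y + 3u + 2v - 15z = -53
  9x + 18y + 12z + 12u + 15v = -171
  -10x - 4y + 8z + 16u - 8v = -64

x = 4, y = -4, z = 0, u = -5, v = -5

Row-reduce the augmented matrix:
R1 ← R1 / (2).
R2 ← R2 − 15·R1.
R3 ← R3 + 6·R1.
R4 ← R4 − 9·R1.
R5 ← R5 + 10·R1.
R2 ← R2 / (-163/2).
R1 ← R1 − 11/2·R2.
R3 ← R3 − 34·R2.
R4 ← R4 + 63/2·R2.
R5 ← R5 − 51·R2.
R3 ← R3 / (-3100/163).
R1 ← R1 + 70/163·R3.
R2 ← R2 − 235/163·R3.
R4 ← R4 + 1644/163·R3.
R5 ← R5 − 1544/163·R3.
R4 ← R4 / (267/31).
R1 ← R1 − 25/62·R4.
R2 ← R2 − 27/124·R4.
R3 ← R3 + 43/124·R4.
R5 ← R5 − 734/31·R4.
R5 ← R5 / (-164026/2225).
R1 ← R1 + 633/445·R5.
R2 ← R2 + 1718/2225·R5.
R3 ← R3 − 2001/2225·R5.
R4 ← R4 − 5731/2225·R5.
Reading off the reduced rows gives x = 4, y = -4, z = 0, u = -5, v = -5.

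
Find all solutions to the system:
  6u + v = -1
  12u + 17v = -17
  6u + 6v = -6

u = 0, v = -1

Row-reduce the augmented matrix:
R1 ← R1 / (6).
R2 ← R2 − 12·R1.
R3 ← R3 − 6·R1.
R2 ← R2 / (15).
R1 ← R1 − 1/6·R2.
R3 ← R3 − 5·R2.
R3 reduces to 0 = 0, so the extra equation is consistent.
Reading off the reduced rows gives u = 0, v = -1.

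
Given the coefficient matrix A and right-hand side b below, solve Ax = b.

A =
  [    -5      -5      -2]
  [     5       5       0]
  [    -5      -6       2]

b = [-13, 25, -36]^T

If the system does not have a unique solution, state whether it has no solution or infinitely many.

Row-reduce the augmented matrix:
R1 ← R1 / (-5).
R2 ← R2 − 5·R1.
R3 ← R3 + 5·R1.
Swap R2 and R3.
R2 ← R2 / (-1).
R1 ← R1 − 1·R2.
R3 ← R3 / (-2).
R1 ← R1 − 22/5·R3.
R2 ← R2 + 4·R3.
Reading off the reduced rows gives x_1 = 6, x_2 = -1, x_3 = -6.

x_1 = 6, x_2 = -1, x_3 = -6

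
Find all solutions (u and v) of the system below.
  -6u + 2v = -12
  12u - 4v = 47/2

Row-reduce:
R1 ← R1 / (-6).
R2 ← R2 − 12·R1.
Row 2 reduces to 0 = -1/2, a contradiction. The system is inconsistent.

no solution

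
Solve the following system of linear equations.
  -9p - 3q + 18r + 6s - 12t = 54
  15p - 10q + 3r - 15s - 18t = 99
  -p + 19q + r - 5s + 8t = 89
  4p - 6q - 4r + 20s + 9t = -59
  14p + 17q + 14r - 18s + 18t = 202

p = 6, q = 6, r = 5, s = 0, t = -3

Row-reduce the augmented matrix:
R1 ← R1 / (-9).
R2 ← R2 − 15·R1.
R3 ← R3 + 1·R1.
R4 ← R4 − 4·R1.
R5 ← R5 − 14·R1.
R2 ← R2 / (-15).
R1 ← R1 − 1/3·R2.
R3 ← R3 − 58/3·R2.
R4 ← R4 + 22/3·R2.
R5 ← R5 − 37/3·R2.
R3 ← R3 / (623/15).
R1 ← R1 + 19/15·R3.
R2 ← R2 + 11/5·R3.
R4 ← R4 + 182/15·R3.
R5 ← R5 − 1037/15·R3.
R4 ← R4 / (1920/89).
R1 ← R1 + 2144/1869·R4.
R2 ← R2 + 192/623·R4.
R3 ← R3 + 545/1869·R4.
R5 ← R5 − 13796/1869·R4.
R5 ← R5 / (306731/10080).
R1 ← R1 + 193/1260·R5.
R2 ← R2 − 41/70·R5.
R3 ← R3 + 6535/8064·R5.
R4 ← R4 − 949/1920·R5.
Reading off the reduced rows gives p = 6, q = 6, r = 5, s = 0, t = -3.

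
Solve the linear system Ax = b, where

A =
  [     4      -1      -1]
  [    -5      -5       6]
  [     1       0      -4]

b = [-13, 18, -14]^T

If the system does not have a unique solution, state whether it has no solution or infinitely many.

x_1 = -2, x_2 = 2, x_3 = 3

Row-reduce the augmented matrix:
R1 ← R1 / (4).
R2 ← R2 + 5·R1.
R3 ← R3 − 1·R1.
R2 ← R2 / (-25/4).
R1 ← R1 + 1/4·R2.
R3 ← R3 − 1/4·R2.
R3 ← R3 / (-89/25).
R1 ← R1 + 11/25·R3.
R2 ← R2 + 19/25·R3.
Reading off the reduced rows gives x_1 = -2, x_2 = 2, x_3 = 3.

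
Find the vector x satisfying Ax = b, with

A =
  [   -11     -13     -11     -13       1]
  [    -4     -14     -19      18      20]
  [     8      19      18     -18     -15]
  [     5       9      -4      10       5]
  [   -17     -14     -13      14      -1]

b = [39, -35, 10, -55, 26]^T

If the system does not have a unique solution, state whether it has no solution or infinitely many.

x_1 = -3, x_2 = -2, x_3 = 3, x_4 = -1, x_5 = 0

Row-reduce the augmented matrix:
R1 ← R1 / (-11).
R2 ← R2 + 4·R1.
R3 ← R3 − 8·R1.
R4 ← R4 − 5·R1.
R5 ← R5 + 17·R1.
R2 ← R2 / (-102/11).
R1 ← R1 − 13/11·R2.
R3 ← R3 − 105/11·R2.
R4 ← R4 − 34/11·R2.
R5 ← R5 − 67/11·R2.
R3 ← R3 / (-185/34).
R1 ← R1 + 31/34·R3.
R2 ← R2 − 55/34·R3.
R4 ← R4 + 14·R3.
R5 ← R5 + 199/34·R3.
R4 ← R4 / (12271/555).
R1 ← R1 − 2641/555·R4.
R2 ← R2 + 406/111·R4.
R3 ← R3 − 138/185·R4.
R5 ← R5 − 29629/555·R4.
R5 ← R5 / (145995/12271).
R1 ← R1 − 26058/12271·R5.
R2 ← R2 + 1569/1753·R5.
R3 ← R3 + 12038/12271·R5.
R4 ← R4 + 1824/12271·R5.
Reading off the reduced rows gives x_1 = -3, x_2 = -2, x_3 = 3, x_4 = -1, x_5 = 0.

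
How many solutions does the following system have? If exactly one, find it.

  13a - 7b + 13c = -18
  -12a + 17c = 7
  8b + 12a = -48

a = -2, b = -3, c = -1

Row-reduce the augmented matrix:
R1 ← R1 / (13).
R2 ← R2 + 12·R1.
R3 ← R3 − 12·R1.
R2 ← R2 / (-84/13).
R1 ← R1 + 7/13·R2.
R3 ← R3 − 188/13·R2.
R3 ← R3 / (1111/21).
R1 ← R1 + 17/12·R3.
R2 ← R2 + 377/84·R3.
Reading off the reduced rows gives a = -2, b = -3, c = -1.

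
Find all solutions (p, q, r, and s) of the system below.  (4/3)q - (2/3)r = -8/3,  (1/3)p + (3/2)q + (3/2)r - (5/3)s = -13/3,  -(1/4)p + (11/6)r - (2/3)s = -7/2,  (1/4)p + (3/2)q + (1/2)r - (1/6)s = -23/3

p = -2, q = -4, r = -4, s = -5

Row-reduce the augmented matrix:
Swap R1 and R2.
R1 ← R1 / (1/3).
R3 ← R3 + 1/4·R1.
R4 ← R4 − 1/4·R1.
R2 ← R2 / (4/3).
R1 ← R1 − 9/2·R2.
R3 ← R3 − 9/8·R2.
R4 ← R4 − 3/8·R2.
R3 ← R3 / (169/48).
R1 ← R1 − 27/4·R3.
R2 ← R2 + 1/2·R3.
R4 ← R4 + 7/16·R3.
R4 ← R4 / (857/1014).
R1 ← R1 + 224/169·R4.
R2 ← R2 + 46/169·R4.
R3 ← R3 + 92/169·R4.
Reading off the reduced rows gives p = -2, q = -4, r = -4, s = -5.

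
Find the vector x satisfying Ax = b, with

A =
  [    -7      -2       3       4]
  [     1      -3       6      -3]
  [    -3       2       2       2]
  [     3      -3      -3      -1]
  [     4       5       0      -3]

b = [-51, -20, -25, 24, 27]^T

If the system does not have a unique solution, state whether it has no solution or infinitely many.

Row-reduce the augmented matrix:
R1 ← R1 / (-7).
R2 ← R2 − 1·R1.
R3 ← R3 + 3·R1.
R4 ← R4 − 3·R1.
R5 ← R5 − 4·R1.
R2 ← R2 / (-23/7).
R1 ← R1 − 2/7·R2.
R3 ← R3 − 20/7·R2.
R4 ← R4 + 27/7·R2.
R5 ← R5 − 27/7·R2.
R3 ← R3 / (145/23).
R1 ← R1 − 3/23·R3.
R2 ← R2 + 45/23·R3.
R4 ← R4 + 213/23·R3.
R5 ← R5 − 213/23·R3.
R4 ← R4 / (128/145).
R1 ← R1 + 108/145·R4.
R2 ← R2 − 5/29·R4.
R3 ← R3 + 42/145·R4.
R5 ← R5 + 128/145·R4.
R5 reduces to 0 = 0, so the extra equation is consistent.
Reading off the reduced rows gives x_1 = 1, x_2 = 1, x_3 = -6, x_4 = -6.

x_1 = 1, x_2 = 1, x_3 = -6, x_4 = -6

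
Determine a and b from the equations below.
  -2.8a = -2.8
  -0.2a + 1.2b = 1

Row-reduce the augmented matrix:
R1 ← R1 / (-14/5).
R2 ← R2 + 1/5·R1.
R2 ← R2 / (6/5).
Reading off the reduced rows gives a = 1, b = 1.

a = 1, b = 1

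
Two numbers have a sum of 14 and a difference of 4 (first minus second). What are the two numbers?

Let x = first number, y = second number.
  x + y = 14
  x - y = 4
Row-reduce the augmented matrix:
R2 ← R2 − 1·R1.
R2 ← R2 / (-2).
R1 ← R1 − 1·R2.
Reading off the reduced rows gives x = 9, y = 5.

first number: 9, second number: 5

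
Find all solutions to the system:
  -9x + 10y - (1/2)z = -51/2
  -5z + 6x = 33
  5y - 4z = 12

infinitely many solutions

Row-reduce:
R1 ← R1 / (-9).
R2 ← R2 − 6·R1.
R2 ← R2 / (20/3).
R1 ← R1 + 10/9·R2.
R3 ← R3 − 5·R2.
Rank is 2 with 3 unknowns, leaving z free.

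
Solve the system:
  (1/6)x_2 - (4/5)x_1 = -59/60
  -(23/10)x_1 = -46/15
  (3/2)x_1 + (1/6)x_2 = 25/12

x_1 = 4/3, x_2 = 1/2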